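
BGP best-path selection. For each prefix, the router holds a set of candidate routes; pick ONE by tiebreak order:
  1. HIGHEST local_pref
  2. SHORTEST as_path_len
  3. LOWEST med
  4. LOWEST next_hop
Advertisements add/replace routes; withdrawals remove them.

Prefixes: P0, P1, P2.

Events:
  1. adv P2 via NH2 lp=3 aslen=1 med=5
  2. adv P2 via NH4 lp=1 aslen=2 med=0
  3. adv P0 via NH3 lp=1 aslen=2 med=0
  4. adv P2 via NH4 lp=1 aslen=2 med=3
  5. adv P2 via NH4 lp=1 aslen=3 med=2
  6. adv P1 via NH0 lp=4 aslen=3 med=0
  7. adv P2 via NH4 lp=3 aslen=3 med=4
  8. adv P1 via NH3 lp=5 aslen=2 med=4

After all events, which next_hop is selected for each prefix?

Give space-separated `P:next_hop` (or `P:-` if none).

Answer: P0:NH3 P1:NH3 P2:NH2

Derivation:
Op 1: best P0=- P1=- P2=NH2
Op 2: best P0=- P1=- P2=NH2
Op 3: best P0=NH3 P1=- P2=NH2
Op 4: best P0=NH3 P1=- P2=NH2
Op 5: best P0=NH3 P1=- P2=NH2
Op 6: best P0=NH3 P1=NH0 P2=NH2
Op 7: best P0=NH3 P1=NH0 P2=NH2
Op 8: best P0=NH3 P1=NH3 P2=NH2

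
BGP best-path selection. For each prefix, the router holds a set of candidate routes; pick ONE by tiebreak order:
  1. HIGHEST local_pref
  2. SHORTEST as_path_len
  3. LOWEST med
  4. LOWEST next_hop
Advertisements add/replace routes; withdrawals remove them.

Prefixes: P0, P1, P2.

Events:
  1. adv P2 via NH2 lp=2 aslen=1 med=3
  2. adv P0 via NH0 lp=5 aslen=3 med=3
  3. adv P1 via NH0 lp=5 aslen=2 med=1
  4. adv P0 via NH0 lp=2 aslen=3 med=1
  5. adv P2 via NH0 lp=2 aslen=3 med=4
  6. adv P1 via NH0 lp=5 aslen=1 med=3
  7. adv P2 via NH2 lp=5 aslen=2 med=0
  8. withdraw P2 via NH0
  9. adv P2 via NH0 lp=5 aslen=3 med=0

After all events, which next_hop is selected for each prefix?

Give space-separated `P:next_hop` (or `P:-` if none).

Answer: P0:NH0 P1:NH0 P2:NH2

Derivation:
Op 1: best P0=- P1=- P2=NH2
Op 2: best P0=NH0 P1=- P2=NH2
Op 3: best P0=NH0 P1=NH0 P2=NH2
Op 4: best P0=NH0 P1=NH0 P2=NH2
Op 5: best P0=NH0 P1=NH0 P2=NH2
Op 6: best P0=NH0 P1=NH0 P2=NH2
Op 7: best P0=NH0 P1=NH0 P2=NH2
Op 8: best P0=NH0 P1=NH0 P2=NH2
Op 9: best P0=NH0 P1=NH0 P2=NH2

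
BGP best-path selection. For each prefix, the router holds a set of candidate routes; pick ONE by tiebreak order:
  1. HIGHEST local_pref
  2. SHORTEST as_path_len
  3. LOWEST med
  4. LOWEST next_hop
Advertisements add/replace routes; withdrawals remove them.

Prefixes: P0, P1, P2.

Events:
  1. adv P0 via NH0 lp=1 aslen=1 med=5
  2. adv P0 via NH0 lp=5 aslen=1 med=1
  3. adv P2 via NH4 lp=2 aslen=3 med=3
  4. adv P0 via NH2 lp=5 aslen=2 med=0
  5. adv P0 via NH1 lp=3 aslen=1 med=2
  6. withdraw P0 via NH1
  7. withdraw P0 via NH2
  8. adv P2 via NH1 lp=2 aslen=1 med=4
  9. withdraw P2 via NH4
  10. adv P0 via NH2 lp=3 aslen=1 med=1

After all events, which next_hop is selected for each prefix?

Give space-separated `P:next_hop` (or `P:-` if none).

Op 1: best P0=NH0 P1=- P2=-
Op 2: best P0=NH0 P1=- P2=-
Op 3: best P0=NH0 P1=- P2=NH4
Op 4: best P0=NH0 P1=- P2=NH4
Op 5: best P0=NH0 P1=- P2=NH4
Op 6: best P0=NH0 P1=- P2=NH4
Op 7: best P0=NH0 P1=- P2=NH4
Op 8: best P0=NH0 P1=- P2=NH1
Op 9: best P0=NH0 P1=- P2=NH1
Op 10: best P0=NH0 P1=- P2=NH1

Answer: P0:NH0 P1:- P2:NH1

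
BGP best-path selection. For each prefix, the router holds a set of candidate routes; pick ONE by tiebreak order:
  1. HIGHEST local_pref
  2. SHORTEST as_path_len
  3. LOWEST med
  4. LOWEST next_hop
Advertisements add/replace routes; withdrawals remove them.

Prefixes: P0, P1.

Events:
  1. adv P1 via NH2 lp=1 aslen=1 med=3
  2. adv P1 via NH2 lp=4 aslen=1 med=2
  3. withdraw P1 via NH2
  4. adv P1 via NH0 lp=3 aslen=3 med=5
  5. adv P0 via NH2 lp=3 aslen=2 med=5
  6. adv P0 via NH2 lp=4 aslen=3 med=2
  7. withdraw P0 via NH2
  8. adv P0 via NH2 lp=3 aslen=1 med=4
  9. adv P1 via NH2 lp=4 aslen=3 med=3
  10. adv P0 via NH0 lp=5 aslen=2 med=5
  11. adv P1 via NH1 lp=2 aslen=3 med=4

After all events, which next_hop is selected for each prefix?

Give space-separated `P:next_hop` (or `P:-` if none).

Answer: P0:NH0 P1:NH2

Derivation:
Op 1: best P0=- P1=NH2
Op 2: best P0=- P1=NH2
Op 3: best P0=- P1=-
Op 4: best P0=- P1=NH0
Op 5: best P0=NH2 P1=NH0
Op 6: best P0=NH2 P1=NH0
Op 7: best P0=- P1=NH0
Op 8: best P0=NH2 P1=NH0
Op 9: best P0=NH2 P1=NH2
Op 10: best P0=NH0 P1=NH2
Op 11: best P0=NH0 P1=NH2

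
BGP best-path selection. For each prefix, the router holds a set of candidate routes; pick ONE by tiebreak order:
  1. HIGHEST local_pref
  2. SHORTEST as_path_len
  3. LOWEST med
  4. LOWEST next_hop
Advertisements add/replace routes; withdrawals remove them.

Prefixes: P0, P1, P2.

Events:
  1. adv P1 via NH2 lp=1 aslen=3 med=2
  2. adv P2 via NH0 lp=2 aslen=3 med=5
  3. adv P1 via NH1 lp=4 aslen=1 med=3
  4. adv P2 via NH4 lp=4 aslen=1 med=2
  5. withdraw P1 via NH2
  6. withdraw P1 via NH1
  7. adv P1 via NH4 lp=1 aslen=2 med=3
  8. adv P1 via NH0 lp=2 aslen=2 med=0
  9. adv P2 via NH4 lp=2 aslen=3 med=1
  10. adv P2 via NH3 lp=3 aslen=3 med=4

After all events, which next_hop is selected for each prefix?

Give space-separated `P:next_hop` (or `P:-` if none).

Op 1: best P0=- P1=NH2 P2=-
Op 2: best P0=- P1=NH2 P2=NH0
Op 3: best P0=- P1=NH1 P2=NH0
Op 4: best P0=- P1=NH1 P2=NH4
Op 5: best P0=- P1=NH1 P2=NH4
Op 6: best P0=- P1=- P2=NH4
Op 7: best P0=- P1=NH4 P2=NH4
Op 8: best P0=- P1=NH0 P2=NH4
Op 9: best P0=- P1=NH0 P2=NH4
Op 10: best P0=- P1=NH0 P2=NH3

Answer: P0:- P1:NH0 P2:NH3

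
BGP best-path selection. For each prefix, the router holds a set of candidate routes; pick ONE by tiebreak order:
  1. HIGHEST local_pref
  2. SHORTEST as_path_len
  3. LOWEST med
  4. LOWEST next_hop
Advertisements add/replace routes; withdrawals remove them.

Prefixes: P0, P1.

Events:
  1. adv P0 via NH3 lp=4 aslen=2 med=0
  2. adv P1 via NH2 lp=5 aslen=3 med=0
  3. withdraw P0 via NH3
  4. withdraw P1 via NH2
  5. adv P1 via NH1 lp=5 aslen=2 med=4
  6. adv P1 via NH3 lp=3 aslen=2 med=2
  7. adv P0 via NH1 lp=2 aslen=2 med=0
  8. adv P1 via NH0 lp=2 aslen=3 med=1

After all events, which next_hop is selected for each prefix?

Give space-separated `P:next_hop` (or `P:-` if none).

Op 1: best P0=NH3 P1=-
Op 2: best P0=NH3 P1=NH2
Op 3: best P0=- P1=NH2
Op 4: best P0=- P1=-
Op 5: best P0=- P1=NH1
Op 6: best P0=- P1=NH1
Op 7: best P0=NH1 P1=NH1
Op 8: best P0=NH1 P1=NH1

Answer: P0:NH1 P1:NH1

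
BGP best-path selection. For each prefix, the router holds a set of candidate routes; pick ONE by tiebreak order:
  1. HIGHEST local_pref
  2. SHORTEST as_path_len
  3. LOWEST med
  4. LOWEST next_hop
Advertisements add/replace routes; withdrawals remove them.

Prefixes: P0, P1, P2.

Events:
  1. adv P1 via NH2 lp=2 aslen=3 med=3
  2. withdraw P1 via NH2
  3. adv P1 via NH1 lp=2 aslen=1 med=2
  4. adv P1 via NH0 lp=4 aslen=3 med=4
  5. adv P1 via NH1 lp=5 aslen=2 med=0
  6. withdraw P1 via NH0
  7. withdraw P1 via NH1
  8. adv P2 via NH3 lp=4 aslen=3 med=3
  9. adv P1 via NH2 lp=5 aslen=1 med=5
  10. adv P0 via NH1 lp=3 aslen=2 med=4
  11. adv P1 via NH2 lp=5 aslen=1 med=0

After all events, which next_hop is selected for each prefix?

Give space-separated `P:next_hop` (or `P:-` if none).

Answer: P0:NH1 P1:NH2 P2:NH3

Derivation:
Op 1: best P0=- P1=NH2 P2=-
Op 2: best P0=- P1=- P2=-
Op 3: best P0=- P1=NH1 P2=-
Op 4: best P0=- P1=NH0 P2=-
Op 5: best P0=- P1=NH1 P2=-
Op 6: best P0=- P1=NH1 P2=-
Op 7: best P0=- P1=- P2=-
Op 8: best P0=- P1=- P2=NH3
Op 9: best P0=- P1=NH2 P2=NH3
Op 10: best P0=NH1 P1=NH2 P2=NH3
Op 11: best P0=NH1 P1=NH2 P2=NH3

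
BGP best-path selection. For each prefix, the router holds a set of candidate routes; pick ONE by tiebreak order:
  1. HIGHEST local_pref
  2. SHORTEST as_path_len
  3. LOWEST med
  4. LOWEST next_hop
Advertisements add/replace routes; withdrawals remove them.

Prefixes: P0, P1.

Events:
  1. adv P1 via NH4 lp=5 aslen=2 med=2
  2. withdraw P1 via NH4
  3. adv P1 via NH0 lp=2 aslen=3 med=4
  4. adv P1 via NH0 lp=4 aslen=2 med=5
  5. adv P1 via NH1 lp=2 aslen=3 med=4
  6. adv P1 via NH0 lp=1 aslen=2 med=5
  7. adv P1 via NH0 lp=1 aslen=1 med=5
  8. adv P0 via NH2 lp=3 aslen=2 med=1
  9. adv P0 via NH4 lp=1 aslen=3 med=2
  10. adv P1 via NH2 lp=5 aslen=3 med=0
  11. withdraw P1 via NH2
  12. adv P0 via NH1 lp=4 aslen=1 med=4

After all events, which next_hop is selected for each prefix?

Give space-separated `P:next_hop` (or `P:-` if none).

Answer: P0:NH1 P1:NH1

Derivation:
Op 1: best P0=- P1=NH4
Op 2: best P0=- P1=-
Op 3: best P0=- P1=NH0
Op 4: best P0=- P1=NH0
Op 5: best P0=- P1=NH0
Op 6: best P0=- P1=NH1
Op 7: best P0=- P1=NH1
Op 8: best P0=NH2 P1=NH1
Op 9: best P0=NH2 P1=NH1
Op 10: best P0=NH2 P1=NH2
Op 11: best P0=NH2 P1=NH1
Op 12: best P0=NH1 P1=NH1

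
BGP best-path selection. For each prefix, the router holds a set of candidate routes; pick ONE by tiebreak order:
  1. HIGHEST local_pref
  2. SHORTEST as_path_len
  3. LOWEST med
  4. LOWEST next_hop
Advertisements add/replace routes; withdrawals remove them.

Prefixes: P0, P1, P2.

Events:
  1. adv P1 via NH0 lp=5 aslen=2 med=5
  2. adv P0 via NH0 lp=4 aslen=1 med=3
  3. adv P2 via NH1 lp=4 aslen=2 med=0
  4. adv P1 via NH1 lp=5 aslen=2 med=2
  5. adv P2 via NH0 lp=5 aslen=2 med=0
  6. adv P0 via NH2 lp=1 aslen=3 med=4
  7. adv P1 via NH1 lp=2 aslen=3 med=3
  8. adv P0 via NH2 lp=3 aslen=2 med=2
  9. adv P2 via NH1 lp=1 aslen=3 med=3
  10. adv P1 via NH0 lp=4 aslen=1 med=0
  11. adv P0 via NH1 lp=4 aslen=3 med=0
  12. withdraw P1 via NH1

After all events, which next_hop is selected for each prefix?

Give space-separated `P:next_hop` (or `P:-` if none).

Op 1: best P0=- P1=NH0 P2=-
Op 2: best P0=NH0 P1=NH0 P2=-
Op 3: best P0=NH0 P1=NH0 P2=NH1
Op 4: best P0=NH0 P1=NH1 P2=NH1
Op 5: best P0=NH0 P1=NH1 P2=NH0
Op 6: best P0=NH0 P1=NH1 P2=NH0
Op 7: best P0=NH0 P1=NH0 P2=NH0
Op 8: best P0=NH0 P1=NH0 P2=NH0
Op 9: best P0=NH0 P1=NH0 P2=NH0
Op 10: best P0=NH0 P1=NH0 P2=NH0
Op 11: best P0=NH0 P1=NH0 P2=NH0
Op 12: best P0=NH0 P1=NH0 P2=NH0

Answer: P0:NH0 P1:NH0 P2:NH0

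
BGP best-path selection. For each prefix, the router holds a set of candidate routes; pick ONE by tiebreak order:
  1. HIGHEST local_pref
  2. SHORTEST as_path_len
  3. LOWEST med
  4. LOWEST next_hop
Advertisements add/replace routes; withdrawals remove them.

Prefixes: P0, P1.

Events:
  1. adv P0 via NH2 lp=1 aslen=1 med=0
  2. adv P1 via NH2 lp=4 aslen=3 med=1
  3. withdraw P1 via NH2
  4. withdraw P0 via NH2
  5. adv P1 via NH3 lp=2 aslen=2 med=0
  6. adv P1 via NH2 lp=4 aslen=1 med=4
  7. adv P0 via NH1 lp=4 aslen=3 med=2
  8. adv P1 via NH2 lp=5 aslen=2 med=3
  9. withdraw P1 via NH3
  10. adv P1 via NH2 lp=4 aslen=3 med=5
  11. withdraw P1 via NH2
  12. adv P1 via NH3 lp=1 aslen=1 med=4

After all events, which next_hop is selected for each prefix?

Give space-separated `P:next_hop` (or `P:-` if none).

Answer: P0:NH1 P1:NH3

Derivation:
Op 1: best P0=NH2 P1=-
Op 2: best P0=NH2 P1=NH2
Op 3: best P0=NH2 P1=-
Op 4: best P0=- P1=-
Op 5: best P0=- P1=NH3
Op 6: best P0=- P1=NH2
Op 7: best P0=NH1 P1=NH2
Op 8: best P0=NH1 P1=NH2
Op 9: best P0=NH1 P1=NH2
Op 10: best P0=NH1 P1=NH2
Op 11: best P0=NH1 P1=-
Op 12: best P0=NH1 P1=NH3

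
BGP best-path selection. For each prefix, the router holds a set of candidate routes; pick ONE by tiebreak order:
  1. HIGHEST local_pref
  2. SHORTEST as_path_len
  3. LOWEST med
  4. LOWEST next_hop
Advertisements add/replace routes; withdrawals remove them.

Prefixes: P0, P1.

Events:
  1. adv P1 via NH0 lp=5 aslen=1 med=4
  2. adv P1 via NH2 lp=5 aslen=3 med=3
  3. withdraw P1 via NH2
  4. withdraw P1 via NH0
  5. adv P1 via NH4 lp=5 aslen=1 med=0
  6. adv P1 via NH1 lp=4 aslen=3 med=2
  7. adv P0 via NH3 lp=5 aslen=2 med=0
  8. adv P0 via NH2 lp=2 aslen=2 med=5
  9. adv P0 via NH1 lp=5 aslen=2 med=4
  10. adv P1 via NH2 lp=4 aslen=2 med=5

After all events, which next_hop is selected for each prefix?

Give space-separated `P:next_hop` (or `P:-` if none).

Answer: P0:NH3 P1:NH4

Derivation:
Op 1: best P0=- P1=NH0
Op 2: best P0=- P1=NH0
Op 3: best P0=- P1=NH0
Op 4: best P0=- P1=-
Op 5: best P0=- P1=NH4
Op 6: best P0=- P1=NH4
Op 7: best P0=NH3 P1=NH4
Op 8: best P0=NH3 P1=NH4
Op 9: best P0=NH3 P1=NH4
Op 10: best P0=NH3 P1=NH4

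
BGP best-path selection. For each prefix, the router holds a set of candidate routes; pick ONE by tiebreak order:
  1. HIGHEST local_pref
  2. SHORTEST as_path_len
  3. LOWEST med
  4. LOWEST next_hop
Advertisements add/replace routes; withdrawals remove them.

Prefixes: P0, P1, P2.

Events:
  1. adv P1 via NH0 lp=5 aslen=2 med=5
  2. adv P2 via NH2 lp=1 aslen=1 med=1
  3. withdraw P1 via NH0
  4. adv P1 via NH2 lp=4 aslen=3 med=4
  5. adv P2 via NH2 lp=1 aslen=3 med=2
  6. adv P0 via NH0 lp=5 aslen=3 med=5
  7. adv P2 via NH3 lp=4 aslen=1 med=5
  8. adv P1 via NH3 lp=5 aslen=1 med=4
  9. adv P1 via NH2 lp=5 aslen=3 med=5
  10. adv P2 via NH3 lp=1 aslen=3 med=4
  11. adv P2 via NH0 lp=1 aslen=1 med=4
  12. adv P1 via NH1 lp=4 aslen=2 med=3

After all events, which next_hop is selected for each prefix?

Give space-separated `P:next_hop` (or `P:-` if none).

Op 1: best P0=- P1=NH0 P2=-
Op 2: best P0=- P1=NH0 P2=NH2
Op 3: best P0=- P1=- P2=NH2
Op 4: best P0=- P1=NH2 P2=NH2
Op 5: best P0=- P1=NH2 P2=NH2
Op 6: best P0=NH0 P1=NH2 P2=NH2
Op 7: best P0=NH0 P1=NH2 P2=NH3
Op 8: best P0=NH0 P1=NH3 P2=NH3
Op 9: best P0=NH0 P1=NH3 P2=NH3
Op 10: best P0=NH0 P1=NH3 P2=NH2
Op 11: best P0=NH0 P1=NH3 P2=NH0
Op 12: best P0=NH0 P1=NH3 P2=NH0

Answer: P0:NH0 P1:NH3 P2:NH0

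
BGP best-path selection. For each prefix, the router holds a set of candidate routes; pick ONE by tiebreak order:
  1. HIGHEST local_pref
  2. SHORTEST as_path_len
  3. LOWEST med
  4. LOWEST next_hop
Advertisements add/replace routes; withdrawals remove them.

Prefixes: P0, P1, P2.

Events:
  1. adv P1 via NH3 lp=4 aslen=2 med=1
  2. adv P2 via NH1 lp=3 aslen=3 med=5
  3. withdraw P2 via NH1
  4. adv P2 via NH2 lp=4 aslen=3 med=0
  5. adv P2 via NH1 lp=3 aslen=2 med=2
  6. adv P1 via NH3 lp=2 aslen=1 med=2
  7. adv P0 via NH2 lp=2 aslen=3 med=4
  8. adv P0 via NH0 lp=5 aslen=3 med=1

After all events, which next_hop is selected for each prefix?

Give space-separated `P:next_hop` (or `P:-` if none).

Answer: P0:NH0 P1:NH3 P2:NH2

Derivation:
Op 1: best P0=- P1=NH3 P2=-
Op 2: best P0=- P1=NH3 P2=NH1
Op 3: best P0=- P1=NH3 P2=-
Op 4: best P0=- P1=NH3 P2=NH2
Op 5: best P0=- P1=NH3 P2=NH2
Op 6: best P0=- P1=NH3 P2=NH2
Op 7: best P0=NH2 P1=NH3 P2=NH2
Op 8: best P0=NH0 P1=NH3 P2=NH2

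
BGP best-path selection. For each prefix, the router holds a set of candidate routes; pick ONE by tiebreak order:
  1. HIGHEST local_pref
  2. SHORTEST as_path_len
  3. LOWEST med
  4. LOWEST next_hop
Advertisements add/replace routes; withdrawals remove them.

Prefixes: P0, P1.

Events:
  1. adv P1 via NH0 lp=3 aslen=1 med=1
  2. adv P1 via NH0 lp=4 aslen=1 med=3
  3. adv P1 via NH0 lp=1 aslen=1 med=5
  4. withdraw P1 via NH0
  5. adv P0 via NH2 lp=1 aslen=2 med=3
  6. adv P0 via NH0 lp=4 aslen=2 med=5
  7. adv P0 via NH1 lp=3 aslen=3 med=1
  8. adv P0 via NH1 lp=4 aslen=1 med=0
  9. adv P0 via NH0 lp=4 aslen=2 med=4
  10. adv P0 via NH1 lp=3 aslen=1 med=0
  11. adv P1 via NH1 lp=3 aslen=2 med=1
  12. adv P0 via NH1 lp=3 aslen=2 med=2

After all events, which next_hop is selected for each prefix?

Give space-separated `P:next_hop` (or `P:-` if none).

Answer: P0:NH0 P1:NH1

Derivation:
Op 1: best P0=- P1=NH0
Op 2: best P0=- P1=NH0
Op 3: best P0=- P1=NH0
Op 4: best P0=- P1=-
Op 5: best P0=NH2 P1=-
Op 6: best P0=NH0 P1=-
Op 7: best P0=NH0 P1=-
Op 8: best P0=NH1 P1=-
Op 9: best P0=NH1 P1=-
Op 10: best P0=NH0 P1=-
Op 11: best P0=NH0 P1=NH1
Op 12: best P0=NH0 P1=NH1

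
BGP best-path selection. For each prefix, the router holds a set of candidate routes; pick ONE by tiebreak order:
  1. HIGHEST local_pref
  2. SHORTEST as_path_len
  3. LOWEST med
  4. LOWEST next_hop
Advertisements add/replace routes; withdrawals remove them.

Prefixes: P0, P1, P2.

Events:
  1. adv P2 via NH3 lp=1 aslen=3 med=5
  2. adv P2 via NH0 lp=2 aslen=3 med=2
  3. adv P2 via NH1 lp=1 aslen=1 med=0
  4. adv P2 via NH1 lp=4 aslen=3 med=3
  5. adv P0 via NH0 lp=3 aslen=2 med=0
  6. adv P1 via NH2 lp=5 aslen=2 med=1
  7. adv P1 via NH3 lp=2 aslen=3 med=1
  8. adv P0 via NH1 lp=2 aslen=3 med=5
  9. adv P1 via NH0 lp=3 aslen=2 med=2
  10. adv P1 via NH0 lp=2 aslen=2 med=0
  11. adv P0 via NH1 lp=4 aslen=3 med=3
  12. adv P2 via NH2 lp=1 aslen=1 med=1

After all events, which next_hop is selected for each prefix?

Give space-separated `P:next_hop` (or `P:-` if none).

Op 1: best P0=- P1=- P2=NH3
Op 2: best P0=- P1=- P2=NH0
Op 3: best P0=- P1=- P2=NH0
Op 4: best P0=- P1=- P2=NH1
Op 5: best P0=NH0 P1=- P2=NH1
Op 6: best P0=NH0 P1=NH2 P2=NH1
Op 7: best P0=NH0 P1=NH2 P2=NH1
Op 8: best P0=NH0 P1=NH2 P2=NH1
Op 9: best P0=NH0 P1=NH2 P2=NH1
Op 10: best P0=NH0 P1=NH2 P2=NH1
Op 11: best P0=NH1 P1=NH2 P2=NH1
Op 12: best P0=NH1 P1=NH2 P2=NH1

Answer: P0:NH1 P1:NH2 P2:NH1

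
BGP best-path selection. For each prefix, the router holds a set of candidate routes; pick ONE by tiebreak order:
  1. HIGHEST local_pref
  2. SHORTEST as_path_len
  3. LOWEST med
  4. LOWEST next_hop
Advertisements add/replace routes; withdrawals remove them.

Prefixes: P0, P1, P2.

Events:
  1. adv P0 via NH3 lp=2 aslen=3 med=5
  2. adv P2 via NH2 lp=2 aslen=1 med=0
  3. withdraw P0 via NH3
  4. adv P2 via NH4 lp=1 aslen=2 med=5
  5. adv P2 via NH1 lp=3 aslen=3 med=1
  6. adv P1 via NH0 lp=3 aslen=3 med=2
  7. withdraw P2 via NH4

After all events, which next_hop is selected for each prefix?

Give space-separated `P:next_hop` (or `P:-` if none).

Answer: P0:- P1:NH0 P2:NH1

Derivation:
Op 1: best P0=NH3 P1=- P2=-
Op 2: best P0=NH3 P1=- P2=NH2
Op 3: best P0=- P1=- P2=NH2
Op 4: best P0=- P1=- P2=NH2
Op 5: best P0=- P1=- P2=NH1
Op 6: best P0=- P1=NH0 P2=NH1
Op 7: best P0=- P1=NH0 P2=NH1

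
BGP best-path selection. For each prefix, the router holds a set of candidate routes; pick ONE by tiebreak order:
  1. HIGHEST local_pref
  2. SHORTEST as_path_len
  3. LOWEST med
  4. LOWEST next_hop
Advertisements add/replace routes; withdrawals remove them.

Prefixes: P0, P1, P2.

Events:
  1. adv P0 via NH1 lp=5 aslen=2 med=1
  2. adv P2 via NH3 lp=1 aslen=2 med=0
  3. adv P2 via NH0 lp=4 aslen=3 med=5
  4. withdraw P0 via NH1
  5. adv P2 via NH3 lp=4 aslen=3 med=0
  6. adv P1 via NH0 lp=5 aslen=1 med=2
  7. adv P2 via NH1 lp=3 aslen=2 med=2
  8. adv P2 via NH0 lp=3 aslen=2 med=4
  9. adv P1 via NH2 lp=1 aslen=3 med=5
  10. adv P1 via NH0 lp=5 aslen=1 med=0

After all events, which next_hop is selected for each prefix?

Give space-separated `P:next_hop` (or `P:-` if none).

Answer: P0:- P1:NH0 P2:NH3

Derivation:
Op 1: best P0=NH1 P1=- P2=-
Op 2: best P0=NH1 P1=- P2=NH3
Op 3: best P0=NH1 P1=- P2=NH0
Op 4: best P0=- P1=- P2=NH0
Op 5: best P0=- P1=- P2=NH3
Op 6: best P0=- P1=NH0 P2=NH3
Op 7: best P0=- P1=NH0 P2=NH3
Op 8: best P0=- P1=NH0 P2=NH3
Op 9: best P0=- P1=NH0 P2=NH3
Op 10: best P0=- P1=NH0 P2=NH3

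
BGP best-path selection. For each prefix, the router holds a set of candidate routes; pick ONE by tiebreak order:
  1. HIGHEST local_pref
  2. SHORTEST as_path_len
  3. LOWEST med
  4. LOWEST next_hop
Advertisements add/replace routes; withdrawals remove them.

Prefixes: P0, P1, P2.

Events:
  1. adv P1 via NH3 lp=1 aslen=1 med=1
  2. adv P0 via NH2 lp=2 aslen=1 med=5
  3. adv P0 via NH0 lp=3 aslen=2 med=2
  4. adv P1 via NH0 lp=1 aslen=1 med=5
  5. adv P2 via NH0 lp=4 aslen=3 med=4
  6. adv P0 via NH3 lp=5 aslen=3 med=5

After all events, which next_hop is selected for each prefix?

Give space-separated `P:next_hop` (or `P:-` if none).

Op 1: best P0=- P1=NH3 P2=-
Op 2: best P0=NH2 P1=NH3 P2=-
Op 3: best P0=NH0 P1=NH3 P2=-
Op 4: best P0=NH0 P1=NH3 P2=-
Op 5: best P0=NH0 P1=NH3 P2=NH0
Op 6: best P0=NH3 P1=NH3 P2=NH0

Answer: P0:NH3 P1:NH3 P2:NH0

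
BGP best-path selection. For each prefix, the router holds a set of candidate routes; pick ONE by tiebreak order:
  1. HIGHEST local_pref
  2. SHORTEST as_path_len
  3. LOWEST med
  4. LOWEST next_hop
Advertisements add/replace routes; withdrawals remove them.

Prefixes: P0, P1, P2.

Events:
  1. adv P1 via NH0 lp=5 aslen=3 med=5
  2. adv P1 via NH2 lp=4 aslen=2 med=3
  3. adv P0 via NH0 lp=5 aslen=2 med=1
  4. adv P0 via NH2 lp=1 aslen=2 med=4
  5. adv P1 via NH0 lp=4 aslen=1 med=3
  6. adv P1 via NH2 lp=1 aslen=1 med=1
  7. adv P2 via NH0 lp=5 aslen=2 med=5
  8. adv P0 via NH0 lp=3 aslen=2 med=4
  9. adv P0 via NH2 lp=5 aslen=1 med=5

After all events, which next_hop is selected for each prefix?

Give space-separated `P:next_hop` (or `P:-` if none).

Op 1: best P0=- P1=NH0 P2=-
Op 2: best P0=- P1=NH0 P2=-
Op 3: best P0=NH0 P1=NH0 P2=-
Op 4: best P0=NH0 P1=NH0 P2=-
Op 5: best P0=NH0 P1=NH0 P2=-
Op 6: best P0=NH0 P1=NH0 P2=-
Op 7: best P0=NH0 P1=NH0 P2=NH0
Op 8: best P0=NH0 P1=NH0 P2=NH0
Op 9: best P0=NH2 P1=NH0 P2=NH0

Answer: P0:NH2 P1:NH0 P2:NH0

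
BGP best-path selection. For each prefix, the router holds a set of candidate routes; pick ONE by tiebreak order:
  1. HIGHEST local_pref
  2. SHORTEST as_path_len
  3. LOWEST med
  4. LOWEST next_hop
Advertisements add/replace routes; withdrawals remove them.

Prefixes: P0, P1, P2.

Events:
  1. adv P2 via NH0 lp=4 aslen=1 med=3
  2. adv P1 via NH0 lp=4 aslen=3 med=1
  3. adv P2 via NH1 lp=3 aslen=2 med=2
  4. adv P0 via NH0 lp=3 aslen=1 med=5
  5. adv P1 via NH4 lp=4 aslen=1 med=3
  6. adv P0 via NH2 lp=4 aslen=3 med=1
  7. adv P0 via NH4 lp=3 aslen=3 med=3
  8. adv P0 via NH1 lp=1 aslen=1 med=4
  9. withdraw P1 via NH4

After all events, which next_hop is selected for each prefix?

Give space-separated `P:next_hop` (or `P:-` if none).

Answer: P0:NH2 P1:NH0 P2:NH0

Derivation:
Op 1: best P0=- P1=- P2=NH0
Op 2: best P0=- P1=NH0 P2=NH0
Op 3: best P0=- P1=NH0 P2=NH0
Op 4: best P0=NH0 P1=NH0 P2=NH0
Op 5: best P0=NH0 P1=NH4 P2=NH0
Op 6: best P0=NH2 P1=NH4 P2=NH0
Op 7: best P0=NH2 P1=NH4 P2=NH0
Op 8: best P0=NH2 P1=NH4 P2=NH0
Op 9: best P0=NH2 P1=NH0 P2=NH0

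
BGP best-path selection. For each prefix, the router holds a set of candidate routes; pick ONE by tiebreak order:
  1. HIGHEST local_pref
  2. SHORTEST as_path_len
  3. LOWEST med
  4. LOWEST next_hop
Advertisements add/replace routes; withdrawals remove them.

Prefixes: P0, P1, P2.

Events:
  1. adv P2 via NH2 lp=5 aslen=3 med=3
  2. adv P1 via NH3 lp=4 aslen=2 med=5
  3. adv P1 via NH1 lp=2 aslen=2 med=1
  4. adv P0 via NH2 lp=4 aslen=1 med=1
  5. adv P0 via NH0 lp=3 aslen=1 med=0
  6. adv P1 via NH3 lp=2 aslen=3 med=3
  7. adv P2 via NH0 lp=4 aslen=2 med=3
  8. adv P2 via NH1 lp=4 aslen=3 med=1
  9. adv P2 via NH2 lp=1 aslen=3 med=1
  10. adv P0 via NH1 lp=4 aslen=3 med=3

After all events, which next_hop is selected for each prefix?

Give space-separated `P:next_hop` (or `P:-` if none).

Op 1: best P0=- P1=- P2=NH2
Op 2: best P0=- P1=NH3 P2=NH2
Op 3: best P0=- P1=NH3 P2=NH2
Op 4: best P0=NH2 P1=NH3 P2=NH2
Op 5: best P0=NH2 P1=NH3 P2=NH2
Op 6: best P0=NH2 P1=NH1 P2=NH2
Op 7: best P0=NH2 P1=NH1 P2=NH2
Op 8: best P0=NH2 P1=NH1 P2=NH2
Op 9: best P0=NH2 P1=NH1 P2=NH0
Op 10: best P0=NH2 P1=NH1 P2=NH0

Answer: P0:NH2 P1:NH1 P2:NH0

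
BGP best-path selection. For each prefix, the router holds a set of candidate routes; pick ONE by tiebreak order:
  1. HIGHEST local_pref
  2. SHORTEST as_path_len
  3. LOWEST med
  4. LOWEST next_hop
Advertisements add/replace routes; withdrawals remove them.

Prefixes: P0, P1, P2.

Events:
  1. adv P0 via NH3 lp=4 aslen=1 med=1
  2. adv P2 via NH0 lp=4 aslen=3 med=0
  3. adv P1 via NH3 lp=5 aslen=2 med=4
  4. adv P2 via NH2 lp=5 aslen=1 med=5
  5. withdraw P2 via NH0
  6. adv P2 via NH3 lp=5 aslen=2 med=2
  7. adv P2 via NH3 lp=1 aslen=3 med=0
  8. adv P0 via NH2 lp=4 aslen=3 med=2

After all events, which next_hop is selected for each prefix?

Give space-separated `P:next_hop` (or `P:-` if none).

Answer: P0:NH3 P1:NH3 P2:NH2

Derivation:
Op 1: best P0=NH3 P1=- P2=-
Op 2: best P0=NH3 P1=- P2=NH0
Op 3: best P0=NH3 P1=NH3 P2=NH0
Op 4: best P0=NH3 P1=NH3 P2=NH2
Op 5: best P0=NH3 P1=NH3 P2=NH2
Op 6: best P0=NH3 P1=NH3 P2=NH2
Op 7: best P0=NH3 P1=NH3 P2=NH2
Op 8: best P0=NH3 P1=NH3 P2=NH2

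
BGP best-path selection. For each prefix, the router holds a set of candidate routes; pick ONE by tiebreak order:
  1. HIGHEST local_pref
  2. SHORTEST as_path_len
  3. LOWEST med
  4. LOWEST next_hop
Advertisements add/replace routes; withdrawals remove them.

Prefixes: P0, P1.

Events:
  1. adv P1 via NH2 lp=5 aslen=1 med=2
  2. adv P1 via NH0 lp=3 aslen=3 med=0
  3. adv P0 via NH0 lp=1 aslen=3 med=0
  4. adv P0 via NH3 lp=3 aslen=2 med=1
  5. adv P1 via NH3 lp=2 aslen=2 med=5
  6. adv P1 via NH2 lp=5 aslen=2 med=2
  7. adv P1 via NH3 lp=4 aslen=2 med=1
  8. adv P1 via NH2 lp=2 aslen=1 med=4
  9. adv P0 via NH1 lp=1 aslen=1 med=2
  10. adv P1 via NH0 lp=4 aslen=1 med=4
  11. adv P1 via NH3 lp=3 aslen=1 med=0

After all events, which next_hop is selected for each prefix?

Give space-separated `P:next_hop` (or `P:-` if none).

Op 1: best P0=- P1=NH2
Op 2: best P0=- P1=NH2
Op 3: best P0=NH0 P1=NH2
Op 4: best P0=NH3 P1=NH2
Op 5: best P0=NH3 P1=NH2
Op 6: best P0=NH3 P1=NH2
Op 7: best P0=NH3 P1=NH2
Op 8: best P0=NH3 P1=NH3
Op 9: best P0=NH3 P1=NH3
Op 10: best P0=NH3 P1=NH0
Op 11: best P0=NH3 P1=NH0

Answer: P0:NH3 P1:NH0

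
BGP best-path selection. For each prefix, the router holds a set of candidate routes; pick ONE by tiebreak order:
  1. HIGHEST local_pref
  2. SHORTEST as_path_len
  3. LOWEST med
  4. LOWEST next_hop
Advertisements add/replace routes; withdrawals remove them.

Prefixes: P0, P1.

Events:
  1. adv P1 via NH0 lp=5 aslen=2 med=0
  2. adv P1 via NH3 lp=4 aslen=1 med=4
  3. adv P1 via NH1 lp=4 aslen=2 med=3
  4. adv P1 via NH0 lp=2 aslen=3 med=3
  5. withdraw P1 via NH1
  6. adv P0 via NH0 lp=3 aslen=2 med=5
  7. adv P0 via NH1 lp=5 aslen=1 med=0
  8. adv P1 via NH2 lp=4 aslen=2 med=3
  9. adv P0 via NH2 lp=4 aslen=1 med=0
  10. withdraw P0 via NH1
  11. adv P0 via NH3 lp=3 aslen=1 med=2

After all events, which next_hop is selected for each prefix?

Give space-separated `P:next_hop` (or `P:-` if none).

Answer: P0:NH2 P1:NH3

Derivation:
Op 1: best P0=- P1=NH0
Op 2: best P0=- P1=NH0
Op 3: best P0=- P1=NH0
Op 4: best P0=- P1=NH3
Op 5: best P0=- P1=NH3
Op 6: best P0=NH0 P1=NH3
Op 7: best P0=NH1 P1=NH3
Op 8: best P0=NH1 P1=NH3
Op 9: best P0=NH1 P1=NH3
Op 10: best P0=NH2 P1=NH3
Op 11: best P0=NH2 P1=NH3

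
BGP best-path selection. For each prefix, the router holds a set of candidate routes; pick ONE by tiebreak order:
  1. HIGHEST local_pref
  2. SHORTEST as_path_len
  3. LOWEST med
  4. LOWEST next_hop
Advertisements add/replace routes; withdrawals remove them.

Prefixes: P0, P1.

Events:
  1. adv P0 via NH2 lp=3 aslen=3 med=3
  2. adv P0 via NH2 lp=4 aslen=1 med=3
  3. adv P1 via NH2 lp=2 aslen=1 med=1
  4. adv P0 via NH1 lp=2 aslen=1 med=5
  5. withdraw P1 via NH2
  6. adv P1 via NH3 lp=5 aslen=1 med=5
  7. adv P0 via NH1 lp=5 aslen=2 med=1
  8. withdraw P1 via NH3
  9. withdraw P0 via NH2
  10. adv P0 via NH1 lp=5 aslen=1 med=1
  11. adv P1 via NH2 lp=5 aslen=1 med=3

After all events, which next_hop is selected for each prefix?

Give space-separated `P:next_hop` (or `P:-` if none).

Answer: P0:NH1 P1:NH2

Derivation:
Op 1: best P0=NH2 P1=-
Op 2: best P0=NH2 P1=-
Op 3: best P0=NH2 P1=NH2
Op 4: best P0=NH2 P1=NH2
Op 5: best P0=NH2 P1=-
Op 6: best P0=NH2 P1=NH3
Op 7: best P0=NH1 P1=NH3
Op 8: best P0=NH1 P1=-
Op 9: best P0=NH1 P1=-
Op 10: best P0=NH1 P1=-
Op 11: best P0=NH1 P1=NH2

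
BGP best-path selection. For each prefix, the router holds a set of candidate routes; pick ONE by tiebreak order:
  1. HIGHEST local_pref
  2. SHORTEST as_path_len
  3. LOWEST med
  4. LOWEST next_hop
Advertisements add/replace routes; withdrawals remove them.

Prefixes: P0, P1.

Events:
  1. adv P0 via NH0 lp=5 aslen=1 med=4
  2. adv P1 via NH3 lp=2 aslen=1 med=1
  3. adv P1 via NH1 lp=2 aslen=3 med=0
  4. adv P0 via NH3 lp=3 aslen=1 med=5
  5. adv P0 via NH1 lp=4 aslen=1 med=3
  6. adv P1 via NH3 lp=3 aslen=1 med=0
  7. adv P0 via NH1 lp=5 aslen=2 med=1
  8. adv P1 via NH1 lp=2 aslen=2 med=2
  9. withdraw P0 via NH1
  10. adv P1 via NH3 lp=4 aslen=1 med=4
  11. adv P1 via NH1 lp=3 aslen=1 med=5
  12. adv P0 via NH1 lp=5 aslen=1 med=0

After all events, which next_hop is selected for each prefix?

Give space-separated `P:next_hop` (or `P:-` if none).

Answer: P0:NH1 P1:NH3

Derivation:
Op 1: best P0=NH0 P1=-
Op 2: best P0=NH0 P1=NH3
Op 3: best P0=NH0 P1=NH3
Op 4: best P0=NH0 P1=NH3
Op 5: best P0=NH0 P1=NH3
Op 6: best P0=NH0 P1=NH3
Op 7: best P0=NH0 P1=NH3
Op 8: best P0=NH0 P1=NH3
Op 9: best P0=NH0 P1=NH3
Op 10: best P0=NH0 P1=NH3
Op 11: best P0=NH0 P1=NH3
Op 12: best P0=NH1 P1=NH3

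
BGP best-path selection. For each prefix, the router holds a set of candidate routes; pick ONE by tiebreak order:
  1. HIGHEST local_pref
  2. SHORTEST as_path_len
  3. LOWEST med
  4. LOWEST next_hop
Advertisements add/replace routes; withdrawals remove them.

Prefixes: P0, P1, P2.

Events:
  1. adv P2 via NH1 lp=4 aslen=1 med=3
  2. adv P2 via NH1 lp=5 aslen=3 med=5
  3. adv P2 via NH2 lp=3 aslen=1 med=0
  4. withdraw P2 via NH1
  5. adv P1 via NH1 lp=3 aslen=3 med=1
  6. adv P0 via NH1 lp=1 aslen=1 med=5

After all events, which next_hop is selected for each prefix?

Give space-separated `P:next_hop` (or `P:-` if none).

Answer: P0:NH1 P1:NH1 P2:NH2

Derivation:
Op 1: best P0=- P1=- P2=NH1
Op 2: best P0=- P1=- P2=NH1
Op 3: best P0=- P1=- P2=NH1
Op 4: best P0=- P1=- P2=NH2
Op 5: best P0=- P1=NH1 P2=NH2
Op 6: best P0=NH1 P1=NH1 P2=NH2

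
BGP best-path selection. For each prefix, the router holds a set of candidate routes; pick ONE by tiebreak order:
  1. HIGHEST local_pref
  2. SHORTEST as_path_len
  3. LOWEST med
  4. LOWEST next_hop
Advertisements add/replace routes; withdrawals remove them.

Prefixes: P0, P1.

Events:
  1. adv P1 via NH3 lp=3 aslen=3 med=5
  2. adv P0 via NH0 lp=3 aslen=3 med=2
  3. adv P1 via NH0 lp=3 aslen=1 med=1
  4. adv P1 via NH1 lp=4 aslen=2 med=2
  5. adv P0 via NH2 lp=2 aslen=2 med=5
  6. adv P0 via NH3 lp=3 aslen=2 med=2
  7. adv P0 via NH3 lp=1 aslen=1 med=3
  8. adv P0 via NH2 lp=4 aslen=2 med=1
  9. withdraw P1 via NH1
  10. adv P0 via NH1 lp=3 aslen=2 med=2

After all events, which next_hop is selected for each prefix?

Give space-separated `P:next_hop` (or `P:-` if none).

Op 1: best P0=- P1=NH3
Op 2: best P0=NH0 P1=NH3
Op 3: best P0=NH0 P1=NH0
Op 4: best P0=NH0 P1=NH1
Op 5: best P0=NH0 P1=NH1
Op 6: best P0=NH3 P1=NH1
Op 7: best P0=NH0 P1=NH1
Op 8: best P0=NH2 P1=NH1
Op 9: best P0=NH2 P1=NH0
Op 10: best P0=NH2 P1=NH0

Answer: P0:NH2 P1:NH0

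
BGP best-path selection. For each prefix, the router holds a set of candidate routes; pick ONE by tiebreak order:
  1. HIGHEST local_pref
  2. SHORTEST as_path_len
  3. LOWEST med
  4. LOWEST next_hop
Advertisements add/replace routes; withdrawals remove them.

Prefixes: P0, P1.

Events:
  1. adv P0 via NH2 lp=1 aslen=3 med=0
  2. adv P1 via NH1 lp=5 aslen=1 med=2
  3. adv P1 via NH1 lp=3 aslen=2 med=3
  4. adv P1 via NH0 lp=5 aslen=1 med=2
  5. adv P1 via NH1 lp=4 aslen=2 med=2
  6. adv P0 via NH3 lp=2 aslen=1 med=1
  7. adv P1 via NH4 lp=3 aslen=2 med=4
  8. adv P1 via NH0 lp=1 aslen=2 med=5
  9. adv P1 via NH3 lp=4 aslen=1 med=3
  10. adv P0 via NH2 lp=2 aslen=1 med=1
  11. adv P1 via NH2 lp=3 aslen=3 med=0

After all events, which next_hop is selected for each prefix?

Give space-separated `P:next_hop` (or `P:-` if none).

Op 1: best P0=NH2 P1=-
Op 2: best P0=NH2 P1=NH1
Op 3: best P0=NH2 P1=NH1
Op 4: best P0=NH2 P1=NH0
Op 5: best P0=NH2 P1=NH0
Op 6: best P0=NH3 P1=NH0
Op 7: best P0=NH3 P1=NH0
Op 8: best P0=NH3 P1=NH1
Op 9: best P0=NH3 P1=NH3
Op 10: best P0=NH2 P1=NH3
Op 11: best P0=NH2 P1=NH3

Answer: P0:NH2 P1:NH3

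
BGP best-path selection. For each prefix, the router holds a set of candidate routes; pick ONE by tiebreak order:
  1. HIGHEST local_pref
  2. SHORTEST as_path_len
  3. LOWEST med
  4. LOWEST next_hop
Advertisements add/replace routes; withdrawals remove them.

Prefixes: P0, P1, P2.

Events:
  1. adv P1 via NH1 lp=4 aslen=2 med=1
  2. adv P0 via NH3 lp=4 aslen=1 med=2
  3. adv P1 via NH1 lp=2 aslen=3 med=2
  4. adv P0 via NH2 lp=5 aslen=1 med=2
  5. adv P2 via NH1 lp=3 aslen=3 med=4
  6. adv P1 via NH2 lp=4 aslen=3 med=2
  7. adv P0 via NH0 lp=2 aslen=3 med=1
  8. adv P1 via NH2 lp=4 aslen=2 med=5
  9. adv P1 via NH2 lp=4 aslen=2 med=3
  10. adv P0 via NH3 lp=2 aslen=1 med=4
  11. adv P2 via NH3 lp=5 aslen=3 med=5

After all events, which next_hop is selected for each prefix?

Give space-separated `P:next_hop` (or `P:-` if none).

Answer: P0:NH2 P1:NH2 P2:NH3

Derivation:
Op 1: best P0=- P1=NH1 P2=-
Op 2: best P0=NH3 P1=NH1 P2=-
Op 3: best P0=NH3 P1=NH1 P2=-
Op 4: best P0=NH2 P1=NH1 P2=-
Op 5: best P0=NH2 P1=NH1 P2=NH1
Op 6: best P0=NH2 P1=NH2 P2=NH1
Op 7: best P0=NH2 P1=NH2 P2=NH1
Op 8: best P0=NH2 P1=NH2 P2=NH1
Op 9: best P0=NH2 P1=NH2 P2=NH1
Op 10: best P0=NH2 P1=NH2 P2=NH1
Op 11: best P0=NH2 P1=NH2 P2=NH3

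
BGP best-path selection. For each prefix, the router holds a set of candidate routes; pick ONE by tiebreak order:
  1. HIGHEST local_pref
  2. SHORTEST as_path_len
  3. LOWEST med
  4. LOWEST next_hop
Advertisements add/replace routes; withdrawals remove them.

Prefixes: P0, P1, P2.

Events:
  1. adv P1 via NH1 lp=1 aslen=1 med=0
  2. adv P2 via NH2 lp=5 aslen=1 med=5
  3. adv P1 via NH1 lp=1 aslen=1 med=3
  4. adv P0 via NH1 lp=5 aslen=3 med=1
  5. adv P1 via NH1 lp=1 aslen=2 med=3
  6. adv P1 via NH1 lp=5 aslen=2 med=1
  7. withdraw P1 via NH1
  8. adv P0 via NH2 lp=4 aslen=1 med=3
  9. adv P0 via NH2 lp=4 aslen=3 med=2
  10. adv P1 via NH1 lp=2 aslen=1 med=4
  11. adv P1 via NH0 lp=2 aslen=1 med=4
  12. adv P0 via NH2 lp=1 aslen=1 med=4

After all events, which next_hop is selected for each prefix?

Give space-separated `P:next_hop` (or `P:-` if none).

Answer: P0:NH1 P1:NH0 P2:NH2

Derivation:
Op 1: best P0=- P1=NH1 P2=-
Op 2: best P0=- P1=NH1 P2=NH2
Op 3: best P0=- P1=NH1 P2=NH2
Op 4: best P0=NH1 P1=NH1 P2=NH2
Op 5: best P0=NH1 P1=NH1 P2=NH2
Op 6: best P0=NH1 P1=NH1 P2=NH2
Op 7: best P0=NH1 P1=- P2=NH2
Op 8: best P0=NH1 P1=- P2=NH2
Op 9: best P0=NH1 P1=- P2=NH2
Op 10: best P0=NH1 P1=NH1 P2=NH2
Op 11: best P0=NH1 P1=NH0 P2=NH2
Op 12: best P0=NH1 P1=NH0 P2=NH2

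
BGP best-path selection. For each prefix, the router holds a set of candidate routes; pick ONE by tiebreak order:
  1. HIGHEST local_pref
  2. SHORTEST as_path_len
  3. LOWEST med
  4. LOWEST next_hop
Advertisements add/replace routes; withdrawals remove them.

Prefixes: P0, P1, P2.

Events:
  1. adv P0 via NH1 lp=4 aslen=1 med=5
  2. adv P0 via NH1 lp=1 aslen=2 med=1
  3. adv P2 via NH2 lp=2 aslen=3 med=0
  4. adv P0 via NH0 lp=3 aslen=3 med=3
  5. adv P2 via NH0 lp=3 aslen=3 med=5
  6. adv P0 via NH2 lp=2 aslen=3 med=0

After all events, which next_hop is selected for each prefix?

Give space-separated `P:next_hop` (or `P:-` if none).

Op 1: best P0=NH1 P1=- P2=-
Op 2: best P0=NH1 P1=- P2=-
Op 3: best P0=NH1 P1=- P2=NH2
Op 4: best P0=NH0 P1=- P2=NH2
Op 5: best P0=NH0 P1=- P2=NH0
Op 6: best P0=NH0 P1=- P2=NH0

Answer: P0:NH0 P1:- P2:NH0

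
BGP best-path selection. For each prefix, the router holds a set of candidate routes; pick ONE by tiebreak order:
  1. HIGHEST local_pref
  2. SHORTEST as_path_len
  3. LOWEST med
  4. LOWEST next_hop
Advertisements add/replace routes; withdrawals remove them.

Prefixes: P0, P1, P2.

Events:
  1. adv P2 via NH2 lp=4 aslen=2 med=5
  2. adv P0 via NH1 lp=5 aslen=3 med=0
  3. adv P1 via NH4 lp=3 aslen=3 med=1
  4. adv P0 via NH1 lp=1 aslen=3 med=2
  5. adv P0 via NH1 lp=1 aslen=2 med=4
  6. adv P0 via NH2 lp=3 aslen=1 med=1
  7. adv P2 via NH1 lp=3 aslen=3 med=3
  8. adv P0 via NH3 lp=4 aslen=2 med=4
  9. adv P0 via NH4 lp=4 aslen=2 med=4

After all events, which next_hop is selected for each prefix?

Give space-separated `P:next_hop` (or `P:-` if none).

Answer: P0:NH3 P1:NH4 P2:NH2

Derivation:
Op 1: best P0=- P1=- P2=NH2
Op 2: best P0=NH1 P1=- P2=NH2
Op 3: best P0=NH1 P1=NH4 P2=NH2
Op 4: best P0=NH1 P1=NH4 P2=NH2
Op 5: best P0=NH1 P1=NH4 P2=NH2
Op 6: best P0=NH2 P1=NH4 P2=NH2
Op 7: best P0=NH2 P1=NH4 P2=NH2
Op 8: best P0=NH3 P1=NH4 P2=NH2
Op 9: best P0=NH3 P1=NH4 P2=NH2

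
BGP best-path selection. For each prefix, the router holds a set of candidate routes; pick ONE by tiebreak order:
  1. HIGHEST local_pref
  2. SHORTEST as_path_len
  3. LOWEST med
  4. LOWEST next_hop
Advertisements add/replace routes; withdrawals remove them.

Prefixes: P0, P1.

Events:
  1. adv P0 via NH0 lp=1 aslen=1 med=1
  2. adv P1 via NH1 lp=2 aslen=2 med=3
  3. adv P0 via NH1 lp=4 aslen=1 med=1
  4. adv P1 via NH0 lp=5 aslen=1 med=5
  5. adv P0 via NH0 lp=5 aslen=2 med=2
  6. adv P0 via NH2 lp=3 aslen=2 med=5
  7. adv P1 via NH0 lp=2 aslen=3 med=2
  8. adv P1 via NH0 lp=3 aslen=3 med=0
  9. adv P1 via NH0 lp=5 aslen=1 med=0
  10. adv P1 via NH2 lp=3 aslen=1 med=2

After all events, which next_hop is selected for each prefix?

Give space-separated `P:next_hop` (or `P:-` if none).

Op 1: best P0=NH0 P1=-
Op 2: best P0=NH0 P1=NH1
Op 3: best P0=NH1 P1=NH1
Op 4: best P0=NH1 P1=NH0
Op 5: best P0=NH0 P1=NH0
Op 6: best P0=NH0 P1=NH0
Op 7: best P0=NH0 P1=NH1
Op 8: best P0=NH0 P1=NH0
Op 9: best P0=NH0 P1=NH0
Op 10: best P0=NH0 P1=NH0

Answer: P0:NH0 P1:NH0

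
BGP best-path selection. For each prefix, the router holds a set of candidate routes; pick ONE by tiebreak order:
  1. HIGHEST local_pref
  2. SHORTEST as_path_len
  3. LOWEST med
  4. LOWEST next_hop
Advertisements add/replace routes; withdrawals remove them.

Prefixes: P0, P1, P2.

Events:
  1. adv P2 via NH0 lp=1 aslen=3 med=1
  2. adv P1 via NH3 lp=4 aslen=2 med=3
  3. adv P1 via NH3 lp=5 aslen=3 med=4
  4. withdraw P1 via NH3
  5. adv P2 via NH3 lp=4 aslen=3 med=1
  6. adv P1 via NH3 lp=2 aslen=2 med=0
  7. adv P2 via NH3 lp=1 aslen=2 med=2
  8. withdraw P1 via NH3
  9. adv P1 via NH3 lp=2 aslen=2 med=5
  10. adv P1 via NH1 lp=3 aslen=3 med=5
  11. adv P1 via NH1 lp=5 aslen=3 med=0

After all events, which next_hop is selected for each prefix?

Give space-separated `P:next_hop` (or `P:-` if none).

Answer: P0:- P1:NH1 P2:NH3

Derivation:
Op 1: best P0=- P1=- P2=NH0
Op 2: best P0=- P1=NH3 P2=NH0
Op 3: best P0=- P1=NH3 P2=NH0
Op 4: best P0=- P1=- P2=NH0
Op 5: best P0=- P1=- P2=NH3
Op 6: best P0=- P1=NH3 P2=NH3
Op 7: best P0=- P1=NH3 P2=NH3
Op 8: best P0=- P1=- P2=NH3
Op 9: best P0=- P1=NH3 P2=NH3
Op 10: best P0=- P1=NH1 P2=NH3
Op 11: best P0=- P1=NH1 P2=NH3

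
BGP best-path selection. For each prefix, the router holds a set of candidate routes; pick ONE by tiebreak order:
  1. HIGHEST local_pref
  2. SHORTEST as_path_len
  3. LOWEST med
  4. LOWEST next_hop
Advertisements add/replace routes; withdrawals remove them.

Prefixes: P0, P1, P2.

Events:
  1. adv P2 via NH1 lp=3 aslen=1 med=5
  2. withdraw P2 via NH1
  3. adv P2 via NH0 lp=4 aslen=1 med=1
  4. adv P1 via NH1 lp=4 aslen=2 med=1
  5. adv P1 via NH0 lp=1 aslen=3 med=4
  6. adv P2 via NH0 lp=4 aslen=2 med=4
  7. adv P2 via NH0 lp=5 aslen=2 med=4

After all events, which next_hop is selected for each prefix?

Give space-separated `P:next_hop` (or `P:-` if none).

Answer: P0:- P1:NH1 P2:NH0

Derivation:
Op 1: best P0=- P1=- P2=NH1
Op 2: best P0=- P1=- P2=-
Op 3: best P0=- P1=- P2=NH0
Op 4: best P0=- P1=NH1 P2=NH0
Op 5: best P0=- P1=NH1 P2=NH0
Op 6: best P0=- P1=NH1 P2=NH0
Op 7: best P0=- P1=NH1 P2=NH0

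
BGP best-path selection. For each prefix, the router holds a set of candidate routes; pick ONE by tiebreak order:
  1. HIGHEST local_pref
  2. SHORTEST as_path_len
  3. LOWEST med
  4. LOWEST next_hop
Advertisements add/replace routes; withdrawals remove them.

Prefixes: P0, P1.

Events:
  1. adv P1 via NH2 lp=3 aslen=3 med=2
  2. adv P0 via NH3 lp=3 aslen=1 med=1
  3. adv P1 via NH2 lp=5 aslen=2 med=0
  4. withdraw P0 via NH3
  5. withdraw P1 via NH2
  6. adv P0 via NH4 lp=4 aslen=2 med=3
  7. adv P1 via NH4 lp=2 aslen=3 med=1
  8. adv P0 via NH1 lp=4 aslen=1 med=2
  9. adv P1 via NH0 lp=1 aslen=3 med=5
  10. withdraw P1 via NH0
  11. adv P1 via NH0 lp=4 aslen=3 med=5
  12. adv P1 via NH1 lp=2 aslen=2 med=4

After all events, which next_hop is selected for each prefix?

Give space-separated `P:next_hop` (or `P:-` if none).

Answer: P0:NH1 P1:NH0

Derivation:
Op 1: best P0=- P1=NH2
Op 2: best P0=NH3 P1=NH2
Op 3: best P0=NH3 P1=NH2
Op 4: best P0=- P1=NH2
Op 5: best P0=- P1=-
Op 6: best P0=NH4 P1=-
Op 7: best P0=NH4 P1=NH4
Op 8: best P0=NH1 P1=NH4
Op 9: best P0=NH1 P1=NH4
Op 10: best P0=NH1 P1=NH4
Op 11: best P0=NH1 P1=NH0
Op 12: best P0=NH1 P1=NH0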